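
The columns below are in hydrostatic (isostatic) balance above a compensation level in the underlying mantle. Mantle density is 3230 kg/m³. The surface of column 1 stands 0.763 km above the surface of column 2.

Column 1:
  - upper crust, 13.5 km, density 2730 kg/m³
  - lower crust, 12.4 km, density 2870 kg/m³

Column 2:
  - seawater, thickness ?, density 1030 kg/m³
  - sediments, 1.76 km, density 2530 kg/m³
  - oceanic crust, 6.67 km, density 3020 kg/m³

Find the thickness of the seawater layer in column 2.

Take the compensation level at the base of the deeper column (depth z_c below the surface of column 1) and equate Σ ρ_i t_i down to z_c; mantle fills any gap and the z_c terms cancel.
Column 1: 13.5×2730 + 12.4×2870 + (z_c − 25.9)×3230
Column 2: 0.763×0 + x×1030 + 1.76×2530 + 6.67×3020 + (z_c − 0.763 − 8.43 − x)×3230
The z_c×3230 term appears on both sides and cancels. Collect the known terms of each column as K = Σ(ρt)_known − 3230 × (depth of known layers): K_1 = 72443 − 3230×25.9 = −11214; K_2 = 24596.2 − 3230×(0.763 + 8.43) = −5097.19.
Balance: K_1 = K_2 − x×(3230 − 1030), so x = (K_2 − K_1)/(3230 − 1030) = 6116.81/2200 = 2.78 km.

2.78 km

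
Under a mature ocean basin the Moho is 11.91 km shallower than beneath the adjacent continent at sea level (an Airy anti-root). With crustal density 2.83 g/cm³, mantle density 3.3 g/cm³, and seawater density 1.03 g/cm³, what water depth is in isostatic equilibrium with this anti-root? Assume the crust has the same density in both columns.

Replacing a thickness d of crust by seawater at the top must be balanced by replacing crust with mantle at the base: d (ρ_c − ρ_w) = a (ρ_m − ρ_c).
d = a (ρ_m − ρ_c)/(ρ_c − ρ_w) = 11.91 km × 0.47/1.8 = 3.11 km.

3.11 km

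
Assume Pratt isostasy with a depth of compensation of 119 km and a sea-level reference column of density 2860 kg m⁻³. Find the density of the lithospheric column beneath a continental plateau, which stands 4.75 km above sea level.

Pratt balance: ρ_ref D = ρ (D + h).
ρ = ρ_ref D/(D + h) = 2860 × 119 km/(119 km + 4.75 km) = 2750 kg m⁻³.

2750 kg m⁻³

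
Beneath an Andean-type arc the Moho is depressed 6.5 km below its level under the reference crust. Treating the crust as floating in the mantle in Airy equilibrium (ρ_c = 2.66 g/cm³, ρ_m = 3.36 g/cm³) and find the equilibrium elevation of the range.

Balancing pressure at the compensation depth: ρ_c h = (ρ_m − ρ_c) r.
h = r (ρ_m − ρ_c) / ρ_c = 6.5 km × (3.36 − 2.66) / 2.66 = 1.71 km.

1.71 km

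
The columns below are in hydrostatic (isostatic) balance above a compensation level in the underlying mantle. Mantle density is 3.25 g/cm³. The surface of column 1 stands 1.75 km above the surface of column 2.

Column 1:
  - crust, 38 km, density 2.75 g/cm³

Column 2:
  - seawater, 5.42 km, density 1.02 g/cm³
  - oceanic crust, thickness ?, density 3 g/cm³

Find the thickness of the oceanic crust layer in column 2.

Take the compensation level at the base of the deeper column (depth z_c below the surface of column 1) and equate Σ ρ_i t_i down to z_c; mantle fills any gap and the z_c terms cancel.
Column 1: 38×2.75 + (z_c − 38)×3.25
Column 2: 1.75×0 + 5.42×1.02 + x×3 + (z_c − 1.75 − 5.42 − x)×3.25
The z_c×3.25 term appears on both sides and cancels. Collect the known terms of each column as K = Σ(ρt)_known − 3.25 × (depth of known layers): K_1 = 104.5 − 3.25×38 = −19; K_2 = 5.5284 − 3.25×(1.75 + 5.42) = −17.7741.
Balance: K_1 = K_2 − x×(3.25 − 3), so x = (K_2 − K_1)/(3.25 − 3) = 1.2259/0.25 = 4.9 km.

4.9 km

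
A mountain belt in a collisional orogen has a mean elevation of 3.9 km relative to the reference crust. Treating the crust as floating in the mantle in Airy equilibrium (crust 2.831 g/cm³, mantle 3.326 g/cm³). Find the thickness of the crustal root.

Balancing pressure at the compensation depth: the weight of the topography is balanced by the buoyancy of the root, ρ_c h = (ρ_m − ρ_c) r.
r = h · ρ_c / (ρ_m − ρ_c) = 3.9 km × 2.831 / (3.326 − 2.831) = 22.3 km.

22.3 km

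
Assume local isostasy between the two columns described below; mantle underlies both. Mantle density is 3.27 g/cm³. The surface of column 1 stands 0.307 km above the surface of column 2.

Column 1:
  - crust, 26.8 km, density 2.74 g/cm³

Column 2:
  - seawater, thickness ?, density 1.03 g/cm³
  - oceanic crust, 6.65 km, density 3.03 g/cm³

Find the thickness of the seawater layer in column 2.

5.18 km

Take the compensation level at the base of the deeper column (depth z_c below the surface of column 1) and equate Σ ρ_i t_i down to z_c; mantle fills any gap and the z_c terms cancel.
Column 1: 26.8×2.74 + (z_c − 26.8)×3.27
Column 2: 0.307×0 + x×1.03 + 6.65×3.03 + (z_c − 0.307 − 6.65 − x)×3.27
The z_c×3.27 term appears on both sides and cancels. Collect the known terms of each column as K = Σ(ρt)_known − 3.27 × (depth of known layers): K_1 = 73.432 − 3.27×26.8 = −14.204; K_2 = 20.1495 − 3.27×(0.307 + 6.65) = −2.59989.
Balance: K_1 = K_2 − x×(3.27 − 1.03), so x = (K_2 − K_1)/(3.27 − 1.03) = 11.6041/2.24 = 5.18 km.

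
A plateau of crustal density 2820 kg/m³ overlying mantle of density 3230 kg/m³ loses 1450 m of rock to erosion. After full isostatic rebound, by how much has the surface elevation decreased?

184 m

Rebound u = e ρ_c/ρ_m = 1450 m × 2820/3230 = 1266 m.
Net surface drop = e − u = 1450 m − 1266 m = e (ρ_m − ρ_c)/ρ_m = 184 m.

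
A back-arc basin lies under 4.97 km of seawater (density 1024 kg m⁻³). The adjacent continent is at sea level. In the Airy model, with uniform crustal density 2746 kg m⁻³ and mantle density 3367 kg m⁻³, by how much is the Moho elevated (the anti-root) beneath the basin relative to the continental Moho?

13.8 km

For local isostatic compensation: replacing crust with seawater at the top is compensated by replacing crust with mantle at the base: d (ρ_c − ρ_w) = a (ρ_m − ρ_c).
a = d (ρ_c − ρ_w)/(ρ_m − ρ_c) = 4.97 km × 1722/621 = 13.8 km.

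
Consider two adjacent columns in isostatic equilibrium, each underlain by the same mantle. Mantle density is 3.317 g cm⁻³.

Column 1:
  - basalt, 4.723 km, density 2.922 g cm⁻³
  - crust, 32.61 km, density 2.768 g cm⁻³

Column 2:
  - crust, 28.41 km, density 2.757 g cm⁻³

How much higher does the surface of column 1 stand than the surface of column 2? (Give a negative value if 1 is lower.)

1.16 km

For any compensation level in the mantle, the mantle terms cancel and isostasy reduces to e = (Σt_1 − Σt_2) − (Σ(ρt)_1 − Σ(ρt)_2) / ρ_m.
Σt_1 = 37.333 km; Σt_2 = 28.41 km; Σ(ρt)_1 = 104.065086; Σ(ρt)_2 = 78.32637 (in km·g cm⁻³).
e = (37.333 − 28.41) − (104.065086 − 78.32637) / 3.317 = 1.16 km.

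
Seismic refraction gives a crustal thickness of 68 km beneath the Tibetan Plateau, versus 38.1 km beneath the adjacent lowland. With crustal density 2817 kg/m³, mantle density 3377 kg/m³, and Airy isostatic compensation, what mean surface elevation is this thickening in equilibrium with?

Excess crust Δ = 68 km − 38.1 km = 29.9 km, split between elevation h and root r with h + r = Δ.
Airy balance ρ_c h = (ρ_m − ρ_c) r gives r = h ρ_c/(ρ_m − ρ_c), so h (1 + ρ_c/(ρ_m − ρ_c)) = Δ, i.e. h = Δ (ρ_m − ρ_c)/ρ_m.
h = 29.9 km × 560/3377 = 4.96 km.

4.96 km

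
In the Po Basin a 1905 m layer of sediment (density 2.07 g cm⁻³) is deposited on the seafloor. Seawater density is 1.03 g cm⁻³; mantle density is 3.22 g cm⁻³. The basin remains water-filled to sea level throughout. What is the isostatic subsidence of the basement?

Submarine loading: the sediment displaces seawater, and the subsidence is in turn flooded, so s (ρ_m − ρ_w) = t (ρ_sed − ρ_w).
s = 1905 m × (2.07 − 1.03) / (3.22 − 1.03) = 905 m.

905 m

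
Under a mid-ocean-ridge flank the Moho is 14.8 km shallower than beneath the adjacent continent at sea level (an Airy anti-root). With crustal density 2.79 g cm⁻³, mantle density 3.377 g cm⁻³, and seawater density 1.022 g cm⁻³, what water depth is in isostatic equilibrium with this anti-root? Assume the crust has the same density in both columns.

4.91 km

Replacing a thickness d of crust by seawater at the top must be balanced by replacing crust with mantle at the base: d (ρ_c − ρ_w) = a (ρ_m − ρ_c).
d = a (ρ_m − ρ_c)/(ρ_c − ρ_w) = 14.8 km × 0.587/1.768 = 4.91 km.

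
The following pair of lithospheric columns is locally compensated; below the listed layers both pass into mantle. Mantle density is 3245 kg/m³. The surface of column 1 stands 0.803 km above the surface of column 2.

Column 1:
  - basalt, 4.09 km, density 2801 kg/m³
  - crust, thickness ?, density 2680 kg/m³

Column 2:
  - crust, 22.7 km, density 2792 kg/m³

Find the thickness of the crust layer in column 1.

19.6 km

Take the compensation level at the base of the deeper column (depth z_c below the surface of column 1) and equate Σ ρ_i t_i down to z_c; mantle fills any gap and the z_c terms cancel.
Column 1: 4.09×2801 + x×2680 + (z_c − 4.09 − x)×3245
Column 2: 0.803×0 + 22.7×2792 + (z_c − 0.803 − 22.7)×3245
The z_c×3245 term appears on both sides and cancels. Collect the known terms of each column as K = Σ(ρt)_known − 3245 × (depth of known layers): K_1 = 11456.09 − 3245×4.09 = −1815.96; K_2 = 63378.4 − 3245×(0.803 + 22.7) = −12888.835.
Balance: K_1 − x×(3245 − 2680) = K_2, so x = (K_1 − K_2)/(3245 − 2680) = 11072.9/565 = 19.6 km.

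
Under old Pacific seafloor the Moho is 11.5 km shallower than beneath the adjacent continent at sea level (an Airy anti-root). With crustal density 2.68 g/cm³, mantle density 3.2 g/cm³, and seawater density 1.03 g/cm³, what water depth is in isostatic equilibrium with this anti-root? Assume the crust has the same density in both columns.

Replacing a thickness d of crust by seawater at the top must be balanced by replacing crust with mantle at the base: d (ρ_c − ρ_w) = a (ρ_m − ρ_c).
d = a (ρ_m − ρ_c)/(ρ_c − ρ_w) = 11.5 km × 0.52/1.65 = 3.62 km.

3.62 km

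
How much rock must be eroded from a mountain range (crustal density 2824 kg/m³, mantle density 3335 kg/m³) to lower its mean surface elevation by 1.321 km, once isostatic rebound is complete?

Net drop Δ = e − u = e − e ρ_c/ρ_m = e (ρ_m − ρ_c)/ρ_m.
e = Δ ρ_m/(ρ_m − ρ_c) = 1.321 km × 3335/511 = 8.62 km.

8.62 km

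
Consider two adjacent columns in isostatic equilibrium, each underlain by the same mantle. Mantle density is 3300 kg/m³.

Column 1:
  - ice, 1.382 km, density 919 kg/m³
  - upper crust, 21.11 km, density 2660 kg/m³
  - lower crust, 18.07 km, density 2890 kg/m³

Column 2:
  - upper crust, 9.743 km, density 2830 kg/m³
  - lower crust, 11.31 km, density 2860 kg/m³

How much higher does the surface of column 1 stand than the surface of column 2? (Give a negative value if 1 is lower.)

For any compensation level in the mantle, the mantle terms cancel and isostasy reduces to e = (Σt_1 − Σt_2) − (Σ(ρt)_1 − Σ(ρt)_2) / ρ_m.
Σt_1 = 40.562 km; Σt_2 = 21.053 km; Σ(ρt)_1 = 109644.958; Σ(ρt)_2 = 59919.29 (in km·kg/m³).
e = (40.562 − 21.053) − (109644.958 − 59919.29) / 3300 = 4.44 km.

4.44 km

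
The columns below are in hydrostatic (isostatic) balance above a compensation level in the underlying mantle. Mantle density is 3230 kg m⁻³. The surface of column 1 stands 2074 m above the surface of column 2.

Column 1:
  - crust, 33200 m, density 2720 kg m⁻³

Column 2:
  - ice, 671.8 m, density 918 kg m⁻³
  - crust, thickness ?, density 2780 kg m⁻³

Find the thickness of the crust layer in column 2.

Take the compensation level at the base of the deeper column (depth z_c below the surface of column 1) and equate Σ ρ_i t_i down to z_c; mantle fills any gap and the z_c terms cancel.
Column 1: 33200×2720 + (z_c − 33200)×3230
Column 2: 2074×0 + 671.8×918 + x×2780 + (z_c − 2074 − 671.8 − x)×3230
The z_c×3230 term appears on both sides and cancels. Collect the known terms of each column as K = Σ(ρt)_known − 3230 × (depth of known layers): K_1 = 90304000 − 3230×33200 = −16932000; K_2 = 616712.4 − 3230×(2074 + 671.8) = −8252221.6.
Balance: K_1 = K_2 − x×(3230 − 2780), so x = (K_2 − K_1)/(3230 − 2780) = 8679780/450 = 19300 m.

19300 m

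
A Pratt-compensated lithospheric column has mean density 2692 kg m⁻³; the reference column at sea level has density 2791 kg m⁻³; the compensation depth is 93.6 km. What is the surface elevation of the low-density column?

ρ_ref D = ρ (D + h) → h = D (ρ_ref − ρ)/ρ.
h = 93.6 km × (2791 − 2692)/2692 = 3.44 km.

3.44 km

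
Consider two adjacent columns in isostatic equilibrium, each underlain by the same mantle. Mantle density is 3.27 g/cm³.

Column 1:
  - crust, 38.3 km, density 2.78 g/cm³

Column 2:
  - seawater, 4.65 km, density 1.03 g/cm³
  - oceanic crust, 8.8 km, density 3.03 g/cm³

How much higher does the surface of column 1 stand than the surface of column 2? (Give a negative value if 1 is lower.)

For any compensation level in the mantle, the mantle terms cancel and isostasy reduces to e = (Σt_1 − Σt_2) − (Σ(ρt)_1 − Σ(ρt)_2) / ρ_m.
Σt_1 = 38.3 km; Σt_2 = 13.45 km; Σ(ρt)_1 = 106.474; Σ(ρt)_2 = 31.4535 (in km·g/cm³).
e = (38.3 − 13.45) − (106.474 − 31.4535) / 3.27 = 1.91 km.

1.91 km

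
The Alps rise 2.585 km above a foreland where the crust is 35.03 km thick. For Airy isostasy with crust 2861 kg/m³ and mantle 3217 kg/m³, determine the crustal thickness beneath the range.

Root depth r = h ρ_c / (ρ_m − ρ_c) = 2.585 km × 2861 / 356 = 20.77 km.
Total thickness = T + h + r = 35.03 km + 2.585 km + 20.77 km = 58.4 km.

58.4 km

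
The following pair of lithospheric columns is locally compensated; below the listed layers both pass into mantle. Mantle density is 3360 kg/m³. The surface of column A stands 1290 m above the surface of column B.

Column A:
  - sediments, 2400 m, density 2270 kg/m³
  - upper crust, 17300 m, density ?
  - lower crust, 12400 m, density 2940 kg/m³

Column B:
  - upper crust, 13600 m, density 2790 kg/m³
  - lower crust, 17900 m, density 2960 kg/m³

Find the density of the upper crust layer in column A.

2700 kg/m³

Take the compensation level at the base of the deeper column (depth z_c below the surface of column A) and equate Σ ρ_i t_i down to z_c; mantle fills any gap and the z_c terms cancel.
Column A: 2400×2270 + 17300×ρ + 12400×2940 + (z_c − 32100)×3360
Column B: 1290×0 + 13600×2790 + 17900×2960 + (z_c − 1290 − 31500)×3360
The z_c×3360 term appears on both sides and cancels. Collect the known terms of each column as K = Σ(ρt)_known − 3360 × (depth of known layers): K_A = 41904000 − 3360×32100 = −65952000; K_B = 90928000 − 3360×(1290 + 31500) = −19246400.
Balance: K_A + 17300×ρ = K_B, so ρ = (K_B − K_A)/17300 = 46705600/17300 = 2700 kg/m³.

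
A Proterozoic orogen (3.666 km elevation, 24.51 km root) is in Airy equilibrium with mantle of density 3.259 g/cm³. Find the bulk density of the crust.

ρ_c h = (ρ_m − ρ_c) r → ρ_c (h + r) = ρ_m r → ρ_c = ρ_m r / (h + r).
ρ_c = 3.259 × 24.51 km / (3.666 km + 24.51 km) = 2.83 g/cm³.

2.83 g/cm³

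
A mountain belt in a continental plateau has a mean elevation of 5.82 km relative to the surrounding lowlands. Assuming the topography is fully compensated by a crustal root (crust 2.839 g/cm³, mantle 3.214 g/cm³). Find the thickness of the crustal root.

44.1 km

For local isostatic compensation: the weight of the topography is balanced by the buoyancy of the root, ρ_c h = (ρ_m − ρ_c) r.
r = h · ρ_c / (ρ_m − ρ_c) = 5.82 km × 2.839 / (3.214 − 2.839) = 44.1 km.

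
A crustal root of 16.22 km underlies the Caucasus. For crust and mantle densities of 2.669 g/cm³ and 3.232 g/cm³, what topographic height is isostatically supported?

3.42 km

Isostatic balance requires: ρ_c h = (ρ_m − ρ_c) r.
h = r (ρ_m − ρ_c) / ρ_c = 16.22 km × (3.232 − 2.669) / 2.669 = 3.42 km.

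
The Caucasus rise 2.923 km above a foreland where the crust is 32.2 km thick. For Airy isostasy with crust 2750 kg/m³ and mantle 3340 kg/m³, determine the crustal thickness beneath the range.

48.7 km

Root depth r = h ρ_c / (ρ_m − ρ_c) = 2.923 km × 2750 / 590 = 13.62 km.
Total thickness = T + h + r = 32.2 km + 2.923 km + 13.62 km = 48.7 km.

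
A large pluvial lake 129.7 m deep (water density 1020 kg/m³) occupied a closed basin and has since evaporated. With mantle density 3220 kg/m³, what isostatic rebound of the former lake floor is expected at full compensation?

u = d ρ_w/ρ_m = 129.7 m × 1020/3220 = 41.1 m.

41.1 m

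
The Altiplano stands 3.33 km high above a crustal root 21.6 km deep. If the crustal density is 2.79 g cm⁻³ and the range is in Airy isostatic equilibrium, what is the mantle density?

Airy balance: ρ_c h = (ρ_m − ρ_c) r → ρ_m = ρ_c (1 + h/r).
ρ_m = 2.79 × (1 + 3.33 km/21.6 km) = 3.22 g cm⁻³.

3.22 g cm⁻³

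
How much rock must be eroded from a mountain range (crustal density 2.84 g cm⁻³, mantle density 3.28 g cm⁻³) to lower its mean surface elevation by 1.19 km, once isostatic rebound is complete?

8.87 km

Net drop Δ = e − u = e − e ρ_c/ρ_m = e (ρ_m − ρ_c)/ρ_m.
e = Δ ρ_m/(ρ_m − ρ_c) = 1.19 km × 3.28/0.44 = 8.87 km.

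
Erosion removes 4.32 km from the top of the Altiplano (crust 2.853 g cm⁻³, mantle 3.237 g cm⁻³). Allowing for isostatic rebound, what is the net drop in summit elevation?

0.512 km

Rebound u = e ρ_c/ρ_m = 4.32 km × 2.853/3.237 = 3.808 km.
Net surface drop = e − u = 4.32 km − 3.808 km = e (ρ_m − ρ_c)/ρ_m = 0.512 km.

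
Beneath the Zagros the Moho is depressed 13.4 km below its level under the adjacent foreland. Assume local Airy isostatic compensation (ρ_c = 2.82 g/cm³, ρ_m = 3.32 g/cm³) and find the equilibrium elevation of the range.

2.38 km

Balancing pressure at the compensation depth: ρ_c h = (ρ_m − ρ_c) r.
h = r (ρ_m − ρ_c) / ρ_c = 13.4 km × (3.32 − 2.82) / 2.82 = 2.38 km.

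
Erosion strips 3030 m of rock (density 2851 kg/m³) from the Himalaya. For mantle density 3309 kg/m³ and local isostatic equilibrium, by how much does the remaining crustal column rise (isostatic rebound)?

Unloading: uplift u = e ρ_c/ρ_m = 3030 m × 2851/3309 = 2610 m.

2610 m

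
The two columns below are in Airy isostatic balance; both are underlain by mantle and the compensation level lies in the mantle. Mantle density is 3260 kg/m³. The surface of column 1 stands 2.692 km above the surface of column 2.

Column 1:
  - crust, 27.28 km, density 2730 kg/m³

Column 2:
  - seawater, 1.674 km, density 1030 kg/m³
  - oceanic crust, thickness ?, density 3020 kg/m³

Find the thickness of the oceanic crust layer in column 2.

Take the compensation level at the base of the deeper column (depth z_c below the surface of column 1) and equate Σ ρ_i t_i down to z_c; mantle fills any gap and the z_c terms cancel.
Column 1: 27.28×2730 + (z_c − 27.28)×3260
Column 2: 2.692×0 + 1.674×1030 + x×3020 + (z_c − 2.692 − 1.674 − x)×3260
The z_c×3260 term appears on both sides and cancels. Collect the known terms of each column as K = Σ(ρt)_known − 3260 × (depth of known layers): K_1 = 74474.4 − 3260×27.28 = −14458.4; K_2 = 1724.22 − 3260×(2.692 + 1.674) = −12508.94.
Balance: K_1 = K_2 − x×(3260 − 3020), so x = (K_2 − K_1)/(3260 − 3020) = 1949.46/240 = 8.12 km.

8.12 km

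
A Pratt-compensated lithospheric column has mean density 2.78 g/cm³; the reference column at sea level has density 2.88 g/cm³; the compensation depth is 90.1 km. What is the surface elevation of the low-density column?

ρ_ref D = ρ (D + h) → h = D (ρ_ref − ρ)/ρ.
h = 90.1 km × (2.88 − 2.78)/2.78 = 3.24 km.

3.24 km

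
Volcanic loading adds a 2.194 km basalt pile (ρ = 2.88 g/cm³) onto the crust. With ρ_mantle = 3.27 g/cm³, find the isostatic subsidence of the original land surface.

Subaerial loading: s = t ρ_load / ρ_m.
s = 2.194 km × 2.88/3.27 = 1.93 km.

1.93 km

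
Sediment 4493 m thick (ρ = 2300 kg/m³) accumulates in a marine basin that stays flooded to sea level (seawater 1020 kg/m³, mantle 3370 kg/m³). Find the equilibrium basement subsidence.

2450 m

Submarine loading: the sediment displaces seawater, and the subsidence is in turn flooded, so s (ρ_m − ρ_w) = t (ρ_sed − ρ_w).
s = 4493 m × (2300 − 1020) / (3370 − 1020) = 2450 m.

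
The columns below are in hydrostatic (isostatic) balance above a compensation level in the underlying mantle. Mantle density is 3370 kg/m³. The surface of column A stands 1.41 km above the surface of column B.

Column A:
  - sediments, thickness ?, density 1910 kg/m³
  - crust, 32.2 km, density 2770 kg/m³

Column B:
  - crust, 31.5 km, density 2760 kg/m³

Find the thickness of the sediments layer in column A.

Take the compensation level at the base of the deeper column (depth z_c below the surface of column A) and equate Σ ρ_i t_i down to z_c; mantle fills any gap and the z_c terms cancel.
Column A: x×1910 + 32.2×2770 + (z_c − 32.2 − x)×3370
Column B: 1.41×0 + 31.5×2760 + (z_c − 1.41 − 31.5)×3370
The z_c×3370 term appears on both sides and cancels. Collect the known terms of each column as K = Σ(ρt)_known − 3370 × (depth of known layers): K_A = 89194 − 3370×32.2 = −19320; K_B = 86940 − 3370×(1.41 + 31.5) = −23966.7.
Balance: K_A − x×(3370 − 1910) = K_B, so x = (K_A − K_B)/(3370 − 1910) = 4646.7/1460 = 3.18 km.

3.18 km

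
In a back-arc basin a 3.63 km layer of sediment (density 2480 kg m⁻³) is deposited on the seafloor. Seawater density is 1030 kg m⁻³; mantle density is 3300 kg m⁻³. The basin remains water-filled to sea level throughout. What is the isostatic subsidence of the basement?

2.32 km

Submarine loading: the sediment displaces seawater, and the subsidence is in turn flooded, so s (ρ_m − ρ_w) = t (ρ_sed − ρ_w).
s = 3.63 km × (2480 − 1030) / (3300 − 1030) = 2.32 km.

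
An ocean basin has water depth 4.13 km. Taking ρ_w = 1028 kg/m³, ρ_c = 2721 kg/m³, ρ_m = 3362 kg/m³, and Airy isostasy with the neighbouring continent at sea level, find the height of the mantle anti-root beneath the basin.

Isostatic balance requires: replacing crust with seawater at the top is compensated by replacing crust with mantle at the base: d (ρ_c − ρ_w) = a (ρ_m − ρ_c).
a = d (ρ_c − ρ_w)/(ρ_m − ρ_c) = 4.13 km × 1693/641 = 10.9 km.

10.9 km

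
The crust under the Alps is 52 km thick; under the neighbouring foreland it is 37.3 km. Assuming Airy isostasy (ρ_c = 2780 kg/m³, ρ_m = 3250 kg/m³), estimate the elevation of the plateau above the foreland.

Excess crust Δ = 52 km − 37.3 km = 14.7 km, split between elevation h and root r with h + r = Δ.
Airy balance ρ_c h = (ρ_m − ρ_c) r gives r = h ρ_c/(ρ_m − ρ_c), so h (1 + ρ_c/(ρ_m − ρ_c)) = Δ, i.e. h = Δ (ρ_m − ρ_c)/ρ_m.
h = 14.7 km × 470/3250 = 2.13 km.

2.13 km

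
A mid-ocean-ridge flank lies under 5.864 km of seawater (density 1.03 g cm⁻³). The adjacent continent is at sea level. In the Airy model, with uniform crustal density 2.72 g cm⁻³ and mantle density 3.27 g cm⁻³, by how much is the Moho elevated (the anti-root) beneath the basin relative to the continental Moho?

By Archimedes' principle applied to the lithosphere: replacing crust with seawater at the top is compensated by replacing crust with mantle at the base: d (ρ_c − ρ_w) = a (ρ_m − ρ_c).
a = d (ρ_c − ρ_w)/(ρ_m − ρ_c) = 5.864 km × 1.69/0.55 = 18 km.

18 km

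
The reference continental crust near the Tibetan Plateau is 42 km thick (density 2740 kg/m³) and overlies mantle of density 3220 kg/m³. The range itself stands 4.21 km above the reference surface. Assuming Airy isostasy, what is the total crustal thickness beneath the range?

70.2 km

Root depth r = h ρ_c / (ρ_m − ρ_c) = 4.21 km × 2740 / 480 = 24.03 km.
Total thickness = T + h + r = 42 km + 4.21 km + 24.03 km = 70.2 km.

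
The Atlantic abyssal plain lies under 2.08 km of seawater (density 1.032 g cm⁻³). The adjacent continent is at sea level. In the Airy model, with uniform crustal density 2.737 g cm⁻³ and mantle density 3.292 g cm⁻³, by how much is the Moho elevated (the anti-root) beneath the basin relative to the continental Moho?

6.39 km

Balancing pressure at the compensation depth: replacing crust with seawater at the top is compensated by replacing crust with mantle at the base: d (ρ_c − ρ_w) = a (ρ_m − ρ_c).
a = d (ρ_c − ρ_w)/(ρ_m − ρ_c) = 2.08 km × 1.705/0.555 = 6.39 km.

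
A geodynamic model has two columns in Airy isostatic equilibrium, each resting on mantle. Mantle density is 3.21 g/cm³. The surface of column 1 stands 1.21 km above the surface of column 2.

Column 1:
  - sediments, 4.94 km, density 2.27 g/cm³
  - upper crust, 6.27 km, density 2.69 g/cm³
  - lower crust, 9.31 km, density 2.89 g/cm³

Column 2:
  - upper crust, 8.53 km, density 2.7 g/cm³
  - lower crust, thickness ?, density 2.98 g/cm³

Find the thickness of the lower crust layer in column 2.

11.5 km

Take the compensation level at the base of the deeper column (depth z_c below the surface of column 1) and equate Σ ρ_i t_i down to z_c; mantle fills any gap and the z_c terms cancel.
Column 1: 4.94×2.27 + 6.27×2.69 + 9.31×2.89 + (z_c − 20.52)×3.21
Column 2: 1.21×0 + 8.53×2.7 + x×2.98 + (z_c − 1.21 − 8.53 − x)×3.21
The z_c×3.21 term appears on both sides and cancels. Collect the known terms of each column as K = Σ(ρt)_known − 3.21 × (depth of known layers): K_1 = 54.986 − 3.21×20.52 = −10.8832; K_2 = 23.031 − 3.21×(1.21 + 8.53) = −8.2344.
Balance: K_1 = K_2 − x×(3.21 − 2.98), so x = (K_2 − K_1)/(3.21 − 2.98) = 2.6488/0.23 = 11.5 km.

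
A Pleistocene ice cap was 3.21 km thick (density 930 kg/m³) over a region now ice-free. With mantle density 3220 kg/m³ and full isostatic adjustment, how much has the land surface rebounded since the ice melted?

Removing the load lets mantle flow back in; uplift u satisfies ρ_ice t = ρ_m u.
u = t ρ_ice/ρ_m = 3.21 km × 930/3220 = 0.927 km.

0.927 km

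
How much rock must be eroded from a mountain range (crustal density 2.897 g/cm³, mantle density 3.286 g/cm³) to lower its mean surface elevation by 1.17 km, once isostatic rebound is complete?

Net drop Δ = e − u = e − e ρ_c/ρ_m = e (ρ_m − ρ_c)/ρ_m.
e = Δ ρ_m/(ρ_m − ρ_c) = 1.17 km × 3.286/0.389 = 9.88 km.

9.88 km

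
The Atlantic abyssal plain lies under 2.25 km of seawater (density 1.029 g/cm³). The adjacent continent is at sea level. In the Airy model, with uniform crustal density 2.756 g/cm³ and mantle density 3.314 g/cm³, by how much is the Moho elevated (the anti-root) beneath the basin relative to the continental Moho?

6.96 km

For local isostatic compensation: replacing crust with seawater at the top is compensated by replacing crust with mantle at the base: d (ρ_c − ρ_w) = a (ρ_m − ρ_c).
a = d (ρ_c − ρ_w)/(ρ_m − ρ_c) = 2.25 km × 1.727/0.558 = 6.96 km.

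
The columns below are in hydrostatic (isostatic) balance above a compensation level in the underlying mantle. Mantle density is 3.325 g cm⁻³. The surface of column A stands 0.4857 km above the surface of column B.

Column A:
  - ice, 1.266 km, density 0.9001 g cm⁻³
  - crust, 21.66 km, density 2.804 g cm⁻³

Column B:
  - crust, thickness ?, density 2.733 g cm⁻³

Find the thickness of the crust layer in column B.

21.5 km

Take the compensation level at the base of the deeper column (depth z_c below the surface of column A) and equate Σ ρ_i t_i down to z_c; mantle fills any gap and the z_c terms cancel.
Column A: 1.266×0.9001 + 21.66×2.804 + (z_c − 22.926)×3.325
Column B: 0.4857×0 + x×2.733 + (z_c − 0.4857 − 0 − x)×3.325
The z_c×3.325 term appears on both sides and cancels. Collect the known terms of each column as K = Σ(ρt)_known − 3.325 × (depth of known layers): K_A = 61.8741666 − 3.325×22.926 = −14.3547834; K_B = 0 − 3.325×(0.4857 + 0) = −1.6149525.
Balance: K_A = K_B − x×(3.325 − 2.733), so x = (K_B − K_A)/(3.325 − 2.733) = 12.7398/0.592 = 21.5 km.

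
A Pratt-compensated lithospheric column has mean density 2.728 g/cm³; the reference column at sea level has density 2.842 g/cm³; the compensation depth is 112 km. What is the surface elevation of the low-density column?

ρ_ref D = ρ (D + h) → h = D (ρ_ref − ρ)/ρ.
h = 112 km × (2.842 − 2.728)/2.728 = 4.68 km.

4.68 km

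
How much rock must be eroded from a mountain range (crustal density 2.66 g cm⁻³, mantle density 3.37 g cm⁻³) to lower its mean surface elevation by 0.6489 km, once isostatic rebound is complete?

Net drop Δ = e − u = e − e ρ_c/ρ_m = e (ρ_m − ρ_c)/ρ_m.
e = Δ ρ_m/(ρ_m − ρ_c) = 0.6489 km × 3.37/0.71 = 3.08 km.

3.08 km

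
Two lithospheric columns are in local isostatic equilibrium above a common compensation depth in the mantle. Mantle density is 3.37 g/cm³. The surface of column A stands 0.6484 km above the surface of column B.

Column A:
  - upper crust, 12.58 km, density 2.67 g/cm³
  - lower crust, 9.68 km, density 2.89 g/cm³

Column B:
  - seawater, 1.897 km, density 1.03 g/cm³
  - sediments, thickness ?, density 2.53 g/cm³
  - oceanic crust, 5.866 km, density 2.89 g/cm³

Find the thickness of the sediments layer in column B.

Take the compensation level at the base of the deeper column (depth z_c below the surface of column A) and equate Σ ρ_i t_i down to z_c; mantle fills any gap and the z_c terms cancel.
Column A: 12.58×2.67 + 9.68×2.89 + (z_c − 22.26)×3.37
Column B: 0.6484×0 + 1.897×1.03 + x×2.53 + 5.866×2.89 + (z_c − 0.6484 − 7.763 − x)×3.37
The z_c×3.37 term appears on both sides and cancels. Collect the known terms of each column as K = Σ(ρt)_known − 3.37 × (depth of known layers): K_A = 61.5638 − 3.37×22.26 = −13.4524; K_B = 18.90665 − 3.37×(0.6484 + 7.763) = −9.439768.
Balance: K_A = K_B − x×(3.37 − 2.53), so x = (K_B − K_A)/(3.37 − 2.53) = 4.01263/0.84 = 4.78 km.

4.78 km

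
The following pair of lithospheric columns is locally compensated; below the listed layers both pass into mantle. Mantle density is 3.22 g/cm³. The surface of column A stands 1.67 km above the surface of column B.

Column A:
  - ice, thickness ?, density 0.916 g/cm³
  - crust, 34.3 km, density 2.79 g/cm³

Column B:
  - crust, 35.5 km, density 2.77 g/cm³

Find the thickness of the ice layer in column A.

2.87 km

Take the compensation level at the base of the deeper column (depth z_c below the surface of column A) and equate Σ ρ_i t_i down to z_c; mantle fills any gap and the z_c terms cancel.
Column A: x×0.916 + 34.3×2.79 + (z_c − 34.3 − x)×3.22
Column B: 1.67×0 + 35.5×2.77 + (z_c − 1.67 − 35.5)×3.22
The z_c×3.22 term appears on both sides and cancels. Collect the known terms of each column as K = Σ(ρt)_known − 3.22 × (depth of known layers): K_A = 95.697 − 3.22×34.3 = −14.749; K_B = 98.335 − 3.22×(1.67 + 35.5) = −21.3524.
Balance: K_A − x×(3.22 − 0.916) = K_B, so x = (K_A − K_B)/(3.22 − 0.916) = 6.6034/2.304 = 2.87 km.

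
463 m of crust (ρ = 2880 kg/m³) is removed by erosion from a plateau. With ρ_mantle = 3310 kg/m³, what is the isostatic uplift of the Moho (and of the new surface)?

Unloading: uplift u = e ρ_c/ρ_m = 463 m × 2880/3310 = 403 m.

403 m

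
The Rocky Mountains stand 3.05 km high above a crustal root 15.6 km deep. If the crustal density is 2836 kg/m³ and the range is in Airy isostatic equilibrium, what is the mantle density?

3390 kg/m³

Airy balance: ρ_c h = (ρ_m − ρ_c) r → ρ_m = ρ_c (1 + h/r).
ρ_m = 2836 × (1 + 3.05 km/15.6 km) = 3390 kg/m³.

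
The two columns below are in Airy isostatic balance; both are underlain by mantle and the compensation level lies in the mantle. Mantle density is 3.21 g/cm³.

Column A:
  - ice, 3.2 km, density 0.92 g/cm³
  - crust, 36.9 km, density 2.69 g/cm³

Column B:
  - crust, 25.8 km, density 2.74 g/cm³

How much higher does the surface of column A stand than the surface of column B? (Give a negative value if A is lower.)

For any compensation level in the mantle, the mantle terms cancel and isostasy reduces to e = (Σt_A − Σt_B) − (Σ(ρt)_A − Σ(ρt)_B) / ρ_m.
Σt_A = 40.1 km; Σt_B = 25.8 km; Σ(ρt)_A = 102.205; Σ(ρt)_B = 70.692 (in km·g/cm³).
e = (40.1 − 25.8) − (102.205 − 70.692) / 3.21 = 4.48 km.

4.48 km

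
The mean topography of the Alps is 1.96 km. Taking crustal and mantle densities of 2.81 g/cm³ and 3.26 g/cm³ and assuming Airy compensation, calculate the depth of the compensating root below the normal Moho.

Balancing pressure at the compensation depth: the weight of the topography is balanced by the buoyancy of the root, ρ_c h = (ρ_m − ρ_c) r.
r = h · ρ_c / (ρ_m − ρ_c) = 1.96 km × 2.81 / (3.26 − 2.81) = 12.2 km.

12.2 km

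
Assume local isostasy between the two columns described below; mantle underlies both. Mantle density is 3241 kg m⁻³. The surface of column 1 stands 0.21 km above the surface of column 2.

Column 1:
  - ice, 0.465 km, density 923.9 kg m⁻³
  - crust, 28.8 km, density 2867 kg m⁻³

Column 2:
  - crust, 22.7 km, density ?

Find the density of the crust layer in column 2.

2750 kg m⁻³

Take the compensation level at the base of the deeper column (depth z_c below the surface of column 1) and equate Σ ρ_i t_i down to z_c; mantle fills any gap and the z_c terms cancel.
Column 1: 0.465×923.9 + 28.8×2867 + (z_c − 29.265)×3241
Column 2: 0.21×0 + 22.7×ρ + (z_c − 0.21 − 22.7)×3241
The z_c×3241 term appears on both sides and cancels. Collect the known terms of each column as K = Σ(ρt)_known − 3241 × (depth of known layers): K_1 = 82999.2135 − 3241×29.265 = −11848.6515; K_2 = 0 − 3241×(0.21 + 22.7) = −74251.31.
Balance: K_1 = K_2 + 22.7×ρ, so ρ = (K_1 − K_2)/22.7 = 62402.7/22.7 = 2750 kg m⁻³.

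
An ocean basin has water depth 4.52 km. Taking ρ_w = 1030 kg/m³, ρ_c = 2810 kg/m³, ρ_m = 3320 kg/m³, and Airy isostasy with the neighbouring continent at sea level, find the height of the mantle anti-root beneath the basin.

15.8 km

In Airy isostatic equilibrium: replacing crust with seawater at the top is compensated by replacing crust with mantle at the base: d (ρ_c − ρ_w) = a (ρ_m − ρ_c).
a = d (ρ_c − ρ_w)/(ρ_m − ρ_c) = 4.52 km × 1780/510 = 15.8 km.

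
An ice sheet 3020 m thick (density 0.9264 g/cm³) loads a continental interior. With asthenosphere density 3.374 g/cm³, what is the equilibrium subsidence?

Balancing pressure at the compensation depth: the ice load ρ_ice t is balanced by mantle displaced below, ρ_m s.
s = t ρ_ice / ρ_m = 3020 m × 0.9264/3.374 = 829 m.

829 m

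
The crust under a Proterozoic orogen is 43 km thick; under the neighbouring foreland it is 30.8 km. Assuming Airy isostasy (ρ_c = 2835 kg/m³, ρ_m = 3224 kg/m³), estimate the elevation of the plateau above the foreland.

1.47 km

Excess crust Δ = 43 km − 30.8 km = 12.2 km, split between elevation h and root r with h + r = Δ.
Airy balance ρ_c h = (ρ_m − ρ_c) r gives r = h ρ_c/(ρ_m − ρ_c), so h (1 + ρ_c/(ρ_m − ρ_c)) = Δ, i.e. h = Δ (ρ_m − ρ_c)/ρ_m.
h = 12.2 km × 389/3224 = 1.47 km.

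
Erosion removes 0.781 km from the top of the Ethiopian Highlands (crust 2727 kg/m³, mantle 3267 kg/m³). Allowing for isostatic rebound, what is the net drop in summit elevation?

0.129 km

Rebound u = e ρ_c/ρ_m = 0.781 km × 2727/3267 = 0.6519 km.
Net surface drop = e − u = 0.781 km − 0.6519 km = e (ρ_m − ρ_c)/ρ_m = 0.129 km.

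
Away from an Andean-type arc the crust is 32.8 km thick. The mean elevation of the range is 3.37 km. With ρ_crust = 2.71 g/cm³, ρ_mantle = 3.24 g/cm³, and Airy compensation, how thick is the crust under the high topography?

Root depth r = h ρ_c / (ρ_m − ρ_c) = 3.37 km × 2.71 / 0.53 = 17.23 km.
Total thickness = T + h + r = 32.8 km + 3.37 km + 17.23 km = 53.4 km.

53.4 km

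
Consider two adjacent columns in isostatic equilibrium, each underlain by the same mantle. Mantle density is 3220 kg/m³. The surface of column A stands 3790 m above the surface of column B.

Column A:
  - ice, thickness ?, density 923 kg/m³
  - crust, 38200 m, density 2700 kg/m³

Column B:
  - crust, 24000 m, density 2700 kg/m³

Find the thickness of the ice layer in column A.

Take the compensation level at the base of the deeper column (depth z_c below the surface of column A) and equate Σ ρ_i t_i down to z_c; mantle fills any gap and the z_c terms cancel.
Column A: x×923 + 38200×2700 + (z_c − 38200 − x)×3220
Column B: 3790×0 + 24000×2700 + (z_c − 3790 − 24000)×3220
The z_c×3220 term appears on both sides and cancels. Collect the known terms of each column as K = Σ(ρt)_known − 3220 × (depth of known layers): K_A = 103140000 − 3220×38200 = −19864000; K_B = 64800000 − 3220×(3790 + 24000) = −24683800.
Balance: K_A − x×(3220 − 923) = K_B, so x = (K_A − K_B)/(3220 − 923) = 4819800/2297 = 2100 m.

2100 m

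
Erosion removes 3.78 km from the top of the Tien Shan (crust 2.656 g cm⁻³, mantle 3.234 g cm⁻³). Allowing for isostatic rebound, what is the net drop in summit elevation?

Rebound u = e ρ_c/ρ_m = 3.78 km × 2.656/3.234 = 3.104 km.
Net surface drop = e − u = 3.78 km − 3.104 km = e (ρ_m − ρ_c)/ρ_m = 0.676 km.

0.676 km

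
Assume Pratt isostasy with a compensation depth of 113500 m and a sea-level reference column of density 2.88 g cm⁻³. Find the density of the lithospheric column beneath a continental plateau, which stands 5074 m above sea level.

2.76 g cm⁻³

Pratt balance: ρ_ref D = ρ (D + h).
ρ = ρ_ref D/(D + h) = 2.88 × 113500 m/(113500 m + 5074 m) = 2.76 g cm⁻³.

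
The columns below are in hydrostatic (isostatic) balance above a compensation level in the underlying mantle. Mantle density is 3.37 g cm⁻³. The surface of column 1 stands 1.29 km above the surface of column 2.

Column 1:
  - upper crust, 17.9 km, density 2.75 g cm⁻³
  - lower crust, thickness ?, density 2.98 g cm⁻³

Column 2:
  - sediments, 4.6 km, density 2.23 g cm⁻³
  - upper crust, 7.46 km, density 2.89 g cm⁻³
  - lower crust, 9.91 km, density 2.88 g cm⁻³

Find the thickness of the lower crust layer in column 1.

Take the compensation level at the base of the deeper column (depth z_c below the surface of column 1) and equate Σ ρ_i t_i down to z_c; mantle fills any gap and the z_c terms cancel.
Column 1: 17.9×2.75 + x×2.98 + (z_c − 17.9 − x)×3.37
Column 2: 1.29×0 + 4.6×2.23 + 7.46×2.89 + 9.91×2.88 + (z_c − 1.29 − 21.97)×3.37
The z_c×3.37 term appears on both sides and cancels. Collect the known terms of each column as K = Σ(ρt)_known − 3.37 × (depth of known layers): K_1 = 49.225 − 3.37×17.9 = −11.098; K_2 = 60.3582 − 3.37×(1.29 + 21.97) = −18.028.
Balance: K_1 − x×(3.37 − 2.98) = K_2, so x = (K_1 − K_2)/(3.37 − 2.98) = 6.93/0.39 = 17.8 km.

17.8 km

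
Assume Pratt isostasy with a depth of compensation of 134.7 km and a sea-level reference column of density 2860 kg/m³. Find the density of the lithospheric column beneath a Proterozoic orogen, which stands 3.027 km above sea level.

2800 kg/m³

Pratt balance: ρ_ref D = ρ (D + h).
ρ = ρ_ref D/(D + h) = 2860 × 134.7 km/(134.7 km + 3.027 km) = 2800 kg/m³.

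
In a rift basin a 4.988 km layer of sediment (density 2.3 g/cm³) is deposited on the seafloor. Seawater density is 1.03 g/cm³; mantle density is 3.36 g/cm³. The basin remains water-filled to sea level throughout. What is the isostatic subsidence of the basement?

2.72 km

Submarine loading: the sediment displaces seawater, and the subsidence is in turn flooded, so s (ρ_m − ρ_w) = t (ρ_sed − ρ_w).
s = 4.988 km × (2.3 − 1.03) / (3.36 − 1.03) = 2.72 km.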